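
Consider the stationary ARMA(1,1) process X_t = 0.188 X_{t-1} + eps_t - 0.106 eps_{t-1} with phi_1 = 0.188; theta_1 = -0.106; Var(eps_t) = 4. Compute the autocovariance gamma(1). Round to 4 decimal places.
\gamma(1) = 0.3332

Multiply the model equation by X_{t-k} and take expectations. With theta_0 = psi_0 = 1 and psi_j the MA(infinity) weights, this gives
  gamma(k) - sum_i phi_i gamma(k-i) = c_k,
  c_k = sigma^2 * sum_{j=k..q} theta_j psi_{j-k}   (c_k = 0 for k > q),
using gamma(-m) = gamma(m).
psi-weights needed (psi_j = theta_j + sum_i phi_i psi_{j-i}):
  psi_1 = theta_1 + phi_1 = -0.106 + (0.188) = 0.082
Right-hand sides:
  c_0 = sigma^2 (1 + theta_1 psi_1) = 4 * (1 + (-0.106)(0.082)) = 4 * 0.991308 = 3.965232
  c_1 = sigma^2 theta_1 = 4 * (-0.106) = -0.424
  c_2 = 0
Equations for k = 0 and k = 1 (AR order 1):
  gamma(0) = phi_1 gamma(1) + c_0
  gamma(1) = phi_1 gamma(0) + c_1
Substituting the second into the first: gamma(0) (1 - phi_1^2) = c_0 + phi_1 c_1, so
  gamma(0) = (c_0 + phi_1 c_1) / (1 - phi_1^2) = (3.965232 + (0.188)(-0.424)) / (1 - (0.188)^2) = 3.88552 / 0.964656 = 4.027881.
  gamma(1) = phi_1 gamma(0) + c_1 = (0.188)(4.027881) + (-0.424) = 0.333242.
Therefore gamma(1) = 0.3332 (to 4 decimal places).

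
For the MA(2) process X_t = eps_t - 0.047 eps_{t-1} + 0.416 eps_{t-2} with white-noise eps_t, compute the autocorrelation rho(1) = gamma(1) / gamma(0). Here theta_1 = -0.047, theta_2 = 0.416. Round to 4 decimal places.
\rho(1) = -0.0566

For an MA(q) process with theta_0 = 1, the autocovariance is
  gamma(k) = sigma^2 * sum_{i=0..q-k} theta_i * theta_{i+k},
and rho(k) = gamma(k) / gamma(0). Sigma^2 cancels.
  numerator   = (1)*(-0.047) + (-0.047)*(0.416) = -0.066552.
  denominator = (1)^2 + (-0.047)^2 + (0.416)^2 = 1.175265.
  rho(1) = -0.066552 / 1.175265 = -0.0566.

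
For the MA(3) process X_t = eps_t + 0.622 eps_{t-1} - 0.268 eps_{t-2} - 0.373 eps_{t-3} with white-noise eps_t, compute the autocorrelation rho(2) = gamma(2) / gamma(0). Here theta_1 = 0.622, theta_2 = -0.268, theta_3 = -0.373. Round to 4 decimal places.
\rho(2) = -0.3129

For an MA(q) process with theta_0 = 1, the autocovariance is
  gamma(k) = sigma^2 * sum_{i=0..q-k} theta_i * theta_{i+k},
and rho(k) = gamma(k) / gamma(0). Sigma^2 cancels.
  numerator   = (1)*(-0.268) + (0.622)*(-0.373) = -0.500006.
  denominator = (1)^2 + (0.622)^2 + (-0.268)^2 + (-0.373)^2 = 1.597837.
  rho(2) = -0.500006 / 1.597837 = -0.3129.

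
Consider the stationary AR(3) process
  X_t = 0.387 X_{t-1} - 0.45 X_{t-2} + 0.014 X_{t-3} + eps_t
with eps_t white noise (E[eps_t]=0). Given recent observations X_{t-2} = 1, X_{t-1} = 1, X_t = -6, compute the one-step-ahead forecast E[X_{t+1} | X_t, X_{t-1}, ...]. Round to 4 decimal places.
E[X_{t+1} \mid \mathcal F_t] = -2.7580

For an AR(p) model X_t = c + sum_i phi_i X_{t-i} + eps_t, the
one-step-ahead conditional mean is
  E[X_{t+1} | X_t, ...] = c + sum_i phi_i X_{t+1-i}.
Substitute known values:
  E[X_{t+1} | ...] = (0.387) * (-6) + (-0.45) * (1) + (0.014) * (1)
                   = -2.7580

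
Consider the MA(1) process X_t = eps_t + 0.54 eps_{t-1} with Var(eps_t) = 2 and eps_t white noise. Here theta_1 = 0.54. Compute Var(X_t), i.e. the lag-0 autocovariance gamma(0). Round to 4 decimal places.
\gamma(0) = 2.5832

For an MA(q) process X_t = eps_t + sum_i theta_i eps_{t-i} with
Var(eps_t) = sigma^2, the variance is
  gamma(0) = sigma^2 * (1 + sum_i theta_i^2).
  sum_i theta_i^2 = (0.54)^2 = 0.2916.
  gamma(0) = 2 * (1 + 0.2916) = 2 * 1.2916 = 2.5832.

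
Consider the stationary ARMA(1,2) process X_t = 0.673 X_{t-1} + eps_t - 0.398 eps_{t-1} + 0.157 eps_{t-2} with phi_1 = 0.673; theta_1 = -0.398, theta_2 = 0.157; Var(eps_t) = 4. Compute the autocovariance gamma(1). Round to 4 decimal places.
\gamma(1) = 2.0521

Multiply the model equation by X_{t-k} and take expectations. With theta_0 = psi_0 = 1 and psi_j the MA(infinity) weights, this gives
  gamma(k) - sum_i phi_i gamma(k-i) = c_k,
  c_k = sigma^2 * sum_{j=k..q} theta_j psi_{j-k}   (c_k = 0 for k > q),
using gamma(-m) = gamma(m).
psi-weights needed (psi_j = theta_j + sum_i phi_i psi_{j-i}):
  psi_1 = theta_1 + phi_1 = -0.398 + (0.673) = 0.275
  psi_2 = theta_2 + phi_1 psi_1 = 0.157 + (0.673)(0.275) = 0.342075
Right-hand sides:
  c_0 = sigma^2 (1 + theta_1 psi_1 + theta_2 psi_2) = 4 * (1 + (-0.398)(0.275) + (0.157)(0.342075)) = 4 * 0.944256 = 3.777023
  c_1 = sigma^2 (theta_1 + theta_2 psi_1) = 4 * (-0.398 + (0.157)(0.275)) = -1.4193
  c_2 = sigma^2 theta_2 = 4 * (0.157) = 0.628
Equations for k = 0 and k = 1 (AR order 1):
  gamma(0) = phi_1 gamma(1) + c_0
  gamma(1) = phi_1 gamma(0) + c_1
Substituting the second into the first: gamma(0) (1 - phi_1^2) = c_0 + phi_1 c_1, so
  gamma(0) = (c_0 + phi_1 c_1) / (1 - phi_1^2) = (3.777023 + (0.673)(-1.4193)) / (1 - (0.673)^2) = 2.821834 / 0.547071 = 5.158077.
  gamma(1) = phi_1 gamma(0) + c_1 = (0.673)(5.158077) + (-1.4193) = 2.052086.
Therefore gamma(1) = 2.0521 (to 4 decimal places).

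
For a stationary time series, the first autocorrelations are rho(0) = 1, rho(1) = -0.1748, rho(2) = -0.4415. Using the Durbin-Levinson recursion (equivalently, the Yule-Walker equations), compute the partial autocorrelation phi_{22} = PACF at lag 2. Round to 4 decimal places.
\phi_{22} = -0.4869

The PACF at lag k is phi_{kk}, the last component of the solution
to the Yule-Walker system G_k phi = r_k where
  (G_k)_{ij} = rho(|i - j|), (r_k)_i = rho(i), i,j = 1..k.
Equivalently, Durbin-Levinson gives phi_{kk} iteratively:
  phi_{11} = rho(1)
  phi_{kk} = [rho(k) - sum_{j=1..k-1} phi_{k-1,j} rho(k-j)]
            / [1 - sum_{j=1..k-1} phi_{k-1,j} rho(j)],
  phi_{k,j} = phi_{k-1,j} - phi_{kk} phi_{k-1,k-j},  j = 1..k-1.
Step k = 1:
  phi_11 = rho(1) = -0.1748.
Step k = 2:
  phi_22 = [rho(2) - phi_11 rho(1)] / [1 - phi_11 rho(1)] = [-0.4415 - (-0.1748)(-0.1748)] / [1 - (-0.1748)(-0.1748)]
         = -0.47205504 / 0.96944496 = -0.4869.
Therefore phi_{22} = -0.4869.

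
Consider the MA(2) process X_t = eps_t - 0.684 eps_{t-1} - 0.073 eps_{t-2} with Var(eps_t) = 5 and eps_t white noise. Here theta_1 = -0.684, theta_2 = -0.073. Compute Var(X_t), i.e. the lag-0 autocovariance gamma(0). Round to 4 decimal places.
\gamma(0) = 7.3659

For an MA(q) process X_t = eps_t + sum_i theta_i eps_{t-i} with
Var(eps_t) = sigma^2, the variance is
  gamma(0) = sigma^2 * (1 + sum_i theta_i^2).
  sum_i theta_i^2 = (-0.684)^2 + (-0.073)^2 = 0.467856 + 0.005329 = 0.473185.
  gamma(0) = 5 * (1 + 0.473185) = 5 * 1.473185 = 7.365925, which rounds to 7.3659.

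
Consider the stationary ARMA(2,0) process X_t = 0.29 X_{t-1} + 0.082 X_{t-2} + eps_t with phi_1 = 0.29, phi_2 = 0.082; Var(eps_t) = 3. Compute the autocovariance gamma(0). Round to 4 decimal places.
\gamma(0) = 3.3551

Multiply the model equation by X_{t-k} and take expectations. With theta_0 = psi_0 = 1 and psi_j the MA(infinity) weights, this gives
  gamma(k) - sum_i phi_i gamma(k-i) = c_k,
  c_k = sigma^2 * sum_{j=k..q} theta_j psi_{j-k}   (c_k = 0 for k > q),
using gamma(-m) = gamma(m).
Pure AR (q = 0): c_0 = sigma^2 = 3, c_k = 0 for k >= 1.
Equations for k = 0, 1, 2 (AR order 2, c_2 = 0):
  (E0) gamma(0) = phi_1 gamma(1) + phi_2 gamma(2) + c_0
  (E1) gamma(1) = phi_1 gamma(0) + phi_2 gamma(1) + c_1
  (E2) gamma(2) = phi_1 gamma(1) + phi_2 gamma(0)
From (E1): gamma(1) = A gamma(0) + B with
  A = phi_1 / (1 - phi_2) = 0.29 / 0.918 = 0.315904,   B = c_1 / (1 - phi_2) = 0 / 0.918 = 0.
Insert (E2) into (E0): gamma(0) (1 - phi_2^2) = phi_1 (1 + phi_2) gamma(1) + c_0.
  phi_1 (1 + phi_2) = (0.29)(1.082) = 0.31378,   1 - phi_2^2 = 0.993276.
Replace gamma(1) by A gamma(0) + B and collect gamma(0):
  gamma(0) [0.993276 - (0.31378)(0.315904)] = c_0 = 3
  gamma(0) * 0.894152 = 3
  gamma(0) = 3 / 0.894152 = 3.355136.
Therefore gamma(0) = 3.3551 (to 4 decimal places).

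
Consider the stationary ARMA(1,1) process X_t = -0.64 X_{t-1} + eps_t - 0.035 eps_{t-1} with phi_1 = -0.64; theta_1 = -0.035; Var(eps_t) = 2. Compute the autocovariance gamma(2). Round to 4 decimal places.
\gamma(2) = 1.4962

Multiply the model equation by X_{t-k} and take expectations. With theta_0 = psi_0 = 1 and psi_j the MA(infinity) weights, this gives
  gamma(k) - sum_i phi_i gamma(k-i) = c_k,
  c_k = sigma^2 * sum_{j=k..q} theta_j psi_{j-k}   (c_k = 0 for k > q),
using gamma(-m) = gamma(m).
psi-weights needed (psi_j = theta_j + sum_i phi_i psi_{j-i}):
  psi_1 = theta_1 + phi_1 = -0.035 + (-0.64) = -0.675
Right-hand sides:
  c_0 = sigma^2 (1 + theta_1 psi_1) = 2 * (1 + (-0.035)(-0.675)) = 2 * 1.023625 = 2.04725
  c_1 = sigma^2 theta_1 = 2 * (-0.035) = -0.07
  c_2 = 0
Equations for k = 0 and k = 1 (AR order 1):
  gamma(0) = phi_1 gamma(1) + c_0
  gamma(1) = phi_1 gamma(0) + c_1
Substituting the second into the first: gamma(0) (1 - phi_1^2) = c_0 + phi_1 c_1, so
  gamma(0) = (c_0 + phi_1 c_1) / (1 - phi_1^2) = (2.04725 + (-0.64)(-0.07)) / (1 - (-0.64)^2) = 2.09205 / 0.5904 = 3.543445.
  gamma(1) = phi_1 gamma(0) + c_1 = (-0.64)(3.543445) + (-0.07) = -2.337805.
For k = 2 (> q): gamma(2) = phi_1 gamma(1) = (-0.64)(-2.337805) = 1.496195.
Therefore gamma(2) = 1.4962 (to 4 decimal places).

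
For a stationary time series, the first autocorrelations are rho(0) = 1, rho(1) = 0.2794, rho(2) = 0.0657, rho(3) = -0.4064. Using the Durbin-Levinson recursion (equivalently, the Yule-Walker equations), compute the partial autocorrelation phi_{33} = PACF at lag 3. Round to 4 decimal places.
\phi_{33} = -0.4570

The PACF at lag k is phi_{kk}, the last component of the solution
to the Yule-Walker system G_k phi = r_k where
  (G_k)_{ij} = rho(|i - j|), (r_k)_i = rho(i), i,j = 1..k.
Equivalently, Durbin-Levinson gives phi_{kk} iteratively:
  phi_{11} = rho(1)
  phi_{kk} = [rho(k) - sum_{j=1..k-1} phi_{k-1,j} rho(k-j)]
            / [1 - sum_{j=1..k-1} phi_{k-1,j} rho(j)],
  phi_{k,j} = phi_{k-1,j} - phi_{kk} phi_{k-1,k-j},  j = 1..k-1.
Step k = 1:
  phi_11 = rho(1) = 0.2794.
Step k = 2:
  phi_22 = [rho(2) - phi_11 rho(1)] / [1 - phi_11 rho(1)] = [0.0657 - (0.2794)(0.2794)] / [1 - (0.2794)(0.2794)]
         = -0.01236436 / 0.92193564 = -0.013411.
  Update: phi_21 = phi_11 - phi_22 phi_11 = 0.2794 - (-0.013411)(0.2794) = 0.283147.
Step k = 3:
  phi_33 = [rho(3) - phi_21 rho(2) - phi_22 rho(1)] / [1 - phi_21 rho(1) - phi_22 rho(2)]
    numerator   = -0.4064 - (0.283147)(0.0657) - (-0.013411)(0.2794) = -0.42125565
    denominator = 1 - (0.283147)(0.2794) - (-0.013411)(0.0657) = 0.92176982
  phi_33 = -0.42125565 / 0.92176982 = -0.457.
Therefore phi_{33} = -0.4570.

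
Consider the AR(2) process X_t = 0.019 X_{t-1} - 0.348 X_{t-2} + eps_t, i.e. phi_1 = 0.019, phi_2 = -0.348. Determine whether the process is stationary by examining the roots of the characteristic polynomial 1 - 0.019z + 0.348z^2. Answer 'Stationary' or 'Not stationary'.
\text{Stationary}

The AR(p) characteristic polynomial is P(z) = 1 - 0.019z + 0.348z^2.
Stationarity requires all roots to lie outside the unit circle, i.e. |z| > 1 for every root.
Set 1 + (-0.019) z + (0.348) z^2 = 0, i.e. a z^2 + b z + c = 0 with a = 0.348, b = -0.019, c = 1.
Discriminant D = b^2 - 4ac = (-0.019)^2 - 4*(0.348)*1 = 0.000361 - (1.392) = -1.391639.
D < 0, so the roots are the complex-conjugate pair z = (-b +/- i sqrt(-D)) / (2a) = 0.0273 +/- 1.6949i.
For a conjugate pair |z|^2 = z * conj(z) = (product of roots) = c/a = 1/(0.348) = 2.873563, so |z| = sqrt(2.873563) = 1.6952 for both roots.
Moduli of all roots: 1.6952, 1.6952.
All moduli strictly greater than 1? Yes.
Verdict: Stationary.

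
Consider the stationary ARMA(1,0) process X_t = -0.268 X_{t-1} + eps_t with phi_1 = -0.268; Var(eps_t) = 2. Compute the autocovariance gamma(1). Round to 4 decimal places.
\gamma(1) = -0.5775

Multiply the model equation by X_{t-k} and take expectations. With theta_0 = psi_0 = 1 and psi_j the MA(infinity) weights, this gives
  gamma(k) - sum_i phi_i gamma(k-i) = c_k,
  c_k = sigma^2 * sum_{j=k..q} theta_j psi_{j-k}   (c_k = 0 for k > q),
using gamma(-m) = gamma(m).
Pure AR (q = 0): c_0 = sigma^2 = 2, c_k = 0 for k >= 1.
Equations for k = 0 and k = 1 (AR order 1):
  gamma(0) = phi_1 gamma(1) + c_0
  gamma(1) = phi_1 gamma(0) + c_1
Substituting the second into the first: gamma(0) (1 - phi_1^2) = c_0 + phi_1 c_1, so
  gamma(0) = c_0 / (1 - phi_1^2) = 2 / (1 - (-0.268)^2) = 2 / 0.928176 = 2.154764.
  gamma(1) = phi_1 gamma(0) = (-0.268)(2.154764) = -0.577477.
Therefore gamma(1) = -0.5775 (to 4 decimal places).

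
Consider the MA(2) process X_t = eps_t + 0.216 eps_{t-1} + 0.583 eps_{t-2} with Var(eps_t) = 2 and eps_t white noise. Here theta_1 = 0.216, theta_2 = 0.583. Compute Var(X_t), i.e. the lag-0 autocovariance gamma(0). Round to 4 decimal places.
\gamma(0) = 2.7731

For an MA(q) process X_t = eps_t + sum_i theta_i eps_{t-i} with
Var(eps_t) = sigma^2, the variance is
  gamma(0) = sigma^2 * (1 + sum_i theta_i^2).
  sum_i theta_i^2 = (0.216)^2 + (0.583)^2 = 0.046656 + 0.339889 = 0.386545.
  gamma(0) = 2 * (1 + 0.386545) = 2 * 1.386545 = 2.77309, which rounds to 2.7731.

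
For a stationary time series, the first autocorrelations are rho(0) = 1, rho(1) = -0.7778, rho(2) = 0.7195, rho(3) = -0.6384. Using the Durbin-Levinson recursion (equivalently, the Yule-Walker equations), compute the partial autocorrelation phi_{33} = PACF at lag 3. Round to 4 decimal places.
\phi_{33} = -0.0429

The PACF at lag k is phi_{kk}, the last component of the solution
to the Yule-Walker system G_k phi = r_k where
  (G_k)_{ij} = rho(|i - j|), (r_k)_i = rho(i), i,j = 1..k.
Equivalently, Durbin-Levinson gives phi_{kk} iteratively:
  phi_{11} = rho(1)
  phi_{kk} = [rho(k) - sum_{j=1..k-1} phi_{k-1,j} rho(k-j)]
            / [1 - sum_{j=1..k-1} phi_{k-1,j} rho(j)],
  phi_{k,j} = phi_{k-1,j} - phi_{kk} phi_{k-1,k-j},  j = 1..k-1.
Step k = 1:
  phi_11 = rho(1) = -0.7778.
Step k = 2:
  phi_22 = [rho(2) - phi_11 rho(1)] / [1 - phi_11 rho(1)] = [0.7195 - (-0.7778)(-0.7778)] / [1 - (-0.7778)(-0.7778)]
         = 0.11452716 / 0.39502716 = 0.289922.
  Update: phi_21 = phi_11 - phi_22 phi_11 = -0.7778 - (0.289922)(-0.7778) = -0.552298.
Step k = 3:
  phi_33 = [rho(3) - phi_21 rho(2) - phi_22 rho(1)] / [1 - phi_21 rho(1) - phi_22 rho(2)]
    numerator   = -0.6384 - (-0.552298)(0.7195) - (0.289922)(-0.7778) = -0.01551972
    denominator = 1 - (-0.552298)(-0.7778) - (0.289922)(0.7195) = 0.36182319
  phi_33 = -0.01551972 / 0.36182319 = -0.0429.
Therefore phi_{33} = -0.0429.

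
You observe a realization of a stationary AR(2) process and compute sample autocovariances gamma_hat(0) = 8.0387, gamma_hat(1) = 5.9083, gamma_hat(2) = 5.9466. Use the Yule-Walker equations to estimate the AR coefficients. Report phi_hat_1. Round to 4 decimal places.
\hat\phi_{1} = 0.4160

The Yule-Walker equations for an AR(p) process read, in matrix form,
  Gamma_p phi = r_p,   with   (Gamma_p)_{ij} = gamma(|i - j|),
                       (r_p)_i = gamma(i),   i,j = 1..p.
Substitute the sample gammas (Toeplitz matrix and right-hand side of size 2):
  Gamma_p = [[8.0387, 5.9083], [5.9083, 8.0387]]
  r_p     = [5.9083, 5.9466]
Written out:
  8.0387 phi_1 + 5.9083 phi_2 = 5.9083
  5.9083 phi_1 + 8.0387 phi_2 = 5.9466
Solve by Cramer's rule:
  det = gamma(0)^2 - gamma(1)^2 = (8.0387)^2 - (5.9083)^2 = 64.62069769 - 34.90800889 = 29.7126888
  phi_hat_1 = [gamma(1) gamma(0) - gamma(1) gamma(2)] / det = [(5.9083)(8.0387) - (5.9083)(5.9466)] / 29.7126888 = 12.36075443 / 29.7126888 = 0.416
  phi_hat_2 = [gamma(0) gamma(2) - gamma(1)^2] / det = [(8.0387)(5.9466) - (5.9083)^2] / 29.7126888 = 12.89492453 / 29.7126888 = 0.434
So phi_hat = [0.4160, 0.4340].
Therefore phi_hat_1 = 0.4160.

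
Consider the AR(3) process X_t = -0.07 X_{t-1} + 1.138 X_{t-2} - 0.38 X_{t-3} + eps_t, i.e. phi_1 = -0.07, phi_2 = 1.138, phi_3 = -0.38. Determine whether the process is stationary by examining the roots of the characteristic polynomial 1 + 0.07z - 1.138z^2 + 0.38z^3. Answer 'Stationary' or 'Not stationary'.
\text{Not stationary}

The AR(p) characteristic polynomial is P(z) = 1 + 0.07z - 1.138z^2 + 0.38z^3.
Stationarity requires all roots to lie outside the unit circle, i.e. |z| > 1 for every root.
Degree 3: look for a simple real root z0 first, then factor out (1 - z/z0) and solve the remaining quadratic.
Testing z0 = 2.5: P(2.5) = 1 + (0.07)(2.5) + (-1.138)(2.5)^2 + (0.38)(2.5)^3
  = 1 + (0.175) + (-7.1125) + (5.9375) = 0.  So z_0 = 2.5 is a root, |z_0| = 2.5.
Divide out the factor (1 - 0.4 z) = (1 - z/z0) (since 1/z0 = 0.4):
  P(z) = (1 - 0.4 z)(1 + (0.47) z + (-0.95) z^2)
  [check: z-coef 0.47 - (0.4) = 0.07; z^2-coef -0.95 - (0.4)(0.47) = -1.138; z^3-coef -(0.4)(-0.95) = 0.38.]
Remaining roots from the quadratic factor 1 + (0.47) z + (-0.95) z^2:
  Set 1 + (0.47) z + (-0.95) z^2 = 0, i.e. a z^2 + b z + c = 0 with a = -0.95, b = 0.47, c = 1.
  Discriminant D = b^2 - 4ac = (0.47)^2 - 4*(-0.95)*1 = 0.2209 - (-3.8) = 4.0209.
  D >= 0, so the roots are real: z = (-b +/- sqrt(D)) / (2a) = (-0.47 +/- 2.005218) / (-1.9).
    z_1 = (-0.47 + 2.005218) / (-1.9) = -0.808,   |z_1| = 0.808.
    z_2 = (-0.47 - 2.005218) / (-1.9) = 1.3027,   |z_2| = 1.3027.
Moduli of all roots: 2.5000, 0.8080, 1.3027.
All moduli strictly greater than 1? No.
Verdict: Not stationary.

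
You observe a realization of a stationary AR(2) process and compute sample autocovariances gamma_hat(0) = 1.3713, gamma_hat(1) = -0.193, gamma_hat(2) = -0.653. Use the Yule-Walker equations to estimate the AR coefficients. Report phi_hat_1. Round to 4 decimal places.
\hat\phi_{1} = -0.2120

The Yule-Walker equations for an AR(p) process read, in matrix form,
  Gamma_p phi = r_p,   with   (Gamma_p)_{ij} = gamma(|i - j|),
                       (r_p)_i = gamma(i),   i,j = 1..p.
Substitute the sample gammas (Toeplitz matrix and right-hand side of size 2):
  Gamma_p = [[1.3713, -0.193], [-0.193, 1.3713]]
  r_p     = [-0.193, -0.653]
Written out:
  1.3713 phi_1 - 0.193 phi_2 = -0.193
  -0.193 phi_1 + 1.3713 phi_2 = -0.653
Solve by Cramer's rule:
  det = gamma(0)^2 - gamma(1)^2 = (1.3713)^2 - (-0.193)^2 = 1.88046369 - 0.037249 = 1.84321469
  phi_hat_1 = [gamma(1) gamma(0) - gamma(1) gamma(2)] / det = [(-0.193)(1.3713) - (-0.193)(-0.653)] / 1.84321469 = -0.3906899 / 1.84321469 = -0.212
  phi_hat_2 = [gamma(0) gamma(2) - gamma(1)^2] / det = [(1.3713)(-0.653) - (-0.193)^2] / 1.84321469 = -0.9327079 / 1.84321469 = -0.506
So phi_hat = [-0.2120, -0.5060].
Therefore phi_hat_1 = -0.2120.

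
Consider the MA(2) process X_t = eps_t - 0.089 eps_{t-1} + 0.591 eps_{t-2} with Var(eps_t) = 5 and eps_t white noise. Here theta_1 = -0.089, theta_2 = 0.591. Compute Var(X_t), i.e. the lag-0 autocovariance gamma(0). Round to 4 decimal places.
\gamma(0) = 6.7860

For an MA(q) process X_t = eps_t + sum_i theta_i eps_{t-i} with
Var(eps_t) = sigma^2, the variance is
  gamma(0) = sigma^2 * (1 + sum_i theta_i^2).
  sum_i theta_i^2 = (-0.089)^2 + (0.591)^2 = 0.007921 + 0.349281 = 0.357202.
  gamma(0) = 5 * (1 + 0.357202) = 5 * 1.357202 = 6.78601, which rounds to 6.7860.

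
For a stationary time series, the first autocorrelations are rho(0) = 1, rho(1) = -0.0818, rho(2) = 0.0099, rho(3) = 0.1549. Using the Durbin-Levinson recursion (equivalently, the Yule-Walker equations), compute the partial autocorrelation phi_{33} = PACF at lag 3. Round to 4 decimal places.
\phi_{33} = 0.1570

The PACF at lag k is phi_{kk}, the last component of the solution
to the Yule-Walker system G_k phi = r_k where
  (G_k)_{ij} = rho(|i - j|), (r_k)_i = rho(i), i,j = 1..k.
Equivalently, Durbin-Levinson gives phi_{kk} iteratively:
  phi_{11} = rho(1)
  phi_{kk} = [rho(k) - sum_{j=1..k-1} phi_{k-1,j} rho(k-j)]
            / [1 - sum_{j=1..k-1} phi_{k-1,j} rho(j)],
  phi_{k,j} = phi_{k-1,j} - phi_{kk} phi_{k-1,k-j},  j = 1..k-1.
Step k = 1:
  phi_11 = rho(1) = -0.0818.
Step k = 2:
  phi_22 = [rho(2) - phi_11 rho(1)] / [1 - phi_11 rho(1)] = [0.0099 - (-0.0818)(-0.0818)] / [1 - (-0.0818)(-0.0818)]
         = 0.00320876 / 0.99330876 = 0.00323.
  Update: phi_21 = phi_11 - phi_22 phi_11 = -0.0818 - (0.00323)(-0.0818) = -0.081536.
Step k = 3:
  phi_33 = [rho(3) - phi_21 rho(2) - phi_22 rho(1)] / [1 - phi_21 rho(1) - phi_22 rho(2)]
    numerator   = 0.1549 - (-0.081536)(0.0099) - (0.00323)(-0.0818) = 0.15597145
    denominator = 1 - (-0.081536)(-0.0818) - (0.00323)(0.0099) = 0.99329839
  phi_33 = 0.15597145 / 0.99329839 = 0.157.
Therefore phi_{33} = 0.1570.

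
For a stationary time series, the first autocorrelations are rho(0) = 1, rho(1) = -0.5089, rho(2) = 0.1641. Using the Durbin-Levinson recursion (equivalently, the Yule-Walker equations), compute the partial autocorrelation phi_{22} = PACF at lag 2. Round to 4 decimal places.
\phi_{22} = -0.1280

The PACF at lag k is phi_{kk}, the last component of the solution
to the Yule-Walker system G_k phi = r_k where
  (G_k)_{ij} = rho(|i - j|), (r_k)_i = rho(i), i,j = 1..k.
Equivalently, Durbin-Levinson gives phi_{kk} iteratively:
  phi_{11} = rho(1)
  phi_{kk} = [rho(k) - sum_{j=1..k-1} phi_{k-1,j} rho(k-j)]
            / [1 - sum_{j=1..k-1} phi_{k-1,j} rho(j)],
  phi_{k,j} = phi_{k-1,j} - phi_{kk} phi_{k-1,k-j},  j = 1..k-1.
Step k = 1:
  phi_11 = rho(1) = -0.5089.
Step k = 2:
  phi_22 = [rho(2) - phi_11 rho(1)] / [1 - phi_11 rho(1)] = [0.1641 - (-0.5089)(-0.5089)] / [1 - (-0.5089)(-0.5089)]
         = -0.09487921 / 0.74102079 = -0.128.
Therefore phi_{22} = -0.1280.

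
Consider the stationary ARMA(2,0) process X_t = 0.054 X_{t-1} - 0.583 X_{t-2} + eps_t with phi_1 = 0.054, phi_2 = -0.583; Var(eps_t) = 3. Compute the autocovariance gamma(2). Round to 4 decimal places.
\gamma(2) = -2.6443

Multiply the model equation by X_{t-k} and take expectations. With theta_0 = psi_0 = 1 and psi_j the MA(infinity) weights, this gives
  gamma(k) - sum_i phi_i gamma(k-i) = c_k,
  c_k = sigma^2 * sum_{j=k..q} theta_j psi_{j-k}   (c_k = 0 for k > q),
using gamma(-m) = gamma(m).
Pure AR (q = 0): c_0 = sigma^2 = 3, c_k = 0 for k >= 1.
Equations for k = 0, 1, 2 (AR order 2, c_2 = 0):
  (E0) gamma(0) = phi_1 gamma(1) + phi_2 gamma(2) + c_0
  (E1) gamma(1) = phi_1 gamma(0) + phi_2 gamma(1) + c_1
  (E2) gamma(2) = phi_1 gamma(1) + phi_2 gamma(0)
From (E1): gamma(1) = A gamma(0) + B with
  A = phi_1 / (1 - phi_2) = 0.054 / 1.583 = 0.034112,   B = c_1 / (1 - phi_2) = 0 / 1.583 = 0.
Insert (E2) into (E0): gamma(0) (1 - phi_2^2) = phi_1 (1 + phi_2) gamma(1) + c_0.
  phi_1 (1 + phi_2) = (0.054)(0.417) = 0.022518,   1 - phi_2^2 = 0.660111.
Replace gamma(1) by A gamma(0) + B and collect gamma(0):
  gamma(0) [0.660111 - (0.022518)(0.034112)] = c_0 = 3
  gamma(0) * 0.659343 = 3
  gamma(0) = 3 / 0.659343 = 4.549985.
  gamma(1) = A gamma(0) = (0.034112)(4.549985) = 0.155211.
  gamma(2) = phi_1 gamma(1) + phi_2 gamma(0) = (0.054)(0.155211) + (-0.583)(4.549985) = -2.64426.
Therefore gamma(2) = -2.6443 (to 4 decimal places).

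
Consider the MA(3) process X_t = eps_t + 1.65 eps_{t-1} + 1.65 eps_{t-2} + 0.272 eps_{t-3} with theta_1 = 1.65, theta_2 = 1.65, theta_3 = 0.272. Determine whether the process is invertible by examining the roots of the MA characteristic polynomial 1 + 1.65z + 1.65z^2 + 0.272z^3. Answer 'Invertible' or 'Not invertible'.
\text{Not invertible}

The MA(q) characteristic polynomial is P(z) = 1 + 1.65z + 1.65z^2 + 0.272z^3.
Invertibility requires all roots to lie outside the unit circle, i.e. |z| > 1 for every root.
Degree 3: look for a simple real root z0 first, then factor out (1 - z/z0) and solve the remaining quadratic.
Testing z0 = -5: P(-5) = 1 + (1.65)(-5) + (1.65)(-5)^2 + (0.272)(-5)^3
  = 1 + (-8.25) + (41.25) + (-34) = 0.  So z_0 = -5 is a root, |z_0| = 5.
Divide out the factor (1 + 0.2 z) = (1 - z/z0) (since 1/z0 = -0.2):
  P(z) = (1 + 0.2 z)(1 + (1.45) z + (1.36) z^2)
  [check: z-coef 1.45 - (-0.2) = 1.65; z^2-coef 1.36 - (-0.2)(1.45) = 1.65; z^3-coef -(-0.2)(1.36) = 0.272.]
Remaining roots from the quadratic factor 1 + (1.45) z + (1.36) z^2:
  Set 1 + (1.45) z + (1.36) z^2 = 0, i.e. a z^2 + b z + c = 0 with a = 1.36, b = 1.45, c = 1.
  Discriminant D = b^2 - 4ac = (1.45)^2 - 4*(1.36)*1 = 2.1025 - (5.44) = -3.3375.
  D < 0, so the roots are the complex-conjugate pair z = (-b +/- i sqrt(-D)) / (2a) = -0.5331 +/- 0.6716i.
  For a conjugate pair |z|^2 = z * conj(z) = (product of roots) = c/a = 1/(1.36) = 0.735294, so |z| = sqrt(0.735294) = 0.8575 for both roots.
Moduli of all roots: 5.0000, 0.8575, 0.8575.
All moduli strictly greater than 1? No.
Verdict: Not invertible.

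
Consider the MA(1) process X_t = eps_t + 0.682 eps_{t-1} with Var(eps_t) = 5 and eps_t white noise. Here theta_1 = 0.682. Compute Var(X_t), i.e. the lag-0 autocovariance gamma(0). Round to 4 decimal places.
\gamma(0) = 7.3256

For an MA(q) process X_t = eps_t + sum_i theta_i eps_{t-i} with
Var(eps_t) = sigma^2, the variance is
  gamma(0) = sigma^2 * (1 + sum_i theta_i^2).
  sum_i theta_i^2 = (0.682)^2 = 0.465124.
  gamma(0) = 5 * (1 + 0.465124) = 5 * 1.465124 = 7.32562, which rounds to 7.3256.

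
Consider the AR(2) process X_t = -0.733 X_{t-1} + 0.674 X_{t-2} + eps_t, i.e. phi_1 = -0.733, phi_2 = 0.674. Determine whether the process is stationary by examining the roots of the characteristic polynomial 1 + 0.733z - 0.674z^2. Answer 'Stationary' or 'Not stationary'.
\text{Not stationary}

The AR(p) characteristic polynomial is P(z) = 1 + 0.733z - 0.674z^2.
Stationarity requires all roots to lie outside the unit circle, i.e. |z| > 1 for every root.
Set 1 + (0.733) z + (-0.674) z^2 = 0, i.e. a z^2 + b z + c = 0 with a = -0.674, b = 0.733, c = 1.
Discriminant D = b^2 - 4ac = (0.733)^2 - 4*(-0.674)*1 = 0.537289 - (-2.696) = 3.233289.
D >= 0, so the roots are real: z = (-b +/- sqrt(D)) / (2a) = (-0.733 +/- 1.798135) / (-1.348).
  z_1 = (-0.733 + 1.798135) / (-1.348) = -0.7902,   |z_1| = 0.7902.
  z_2 = (-0.733 - 1.798135) / (-1.348) = 1.8777,   |z_2| = 1.8777.
Moduli of all roots: 0.7902, 1.8777.
All moduli strictly greater than 1? No.
Verdict: Not stationary.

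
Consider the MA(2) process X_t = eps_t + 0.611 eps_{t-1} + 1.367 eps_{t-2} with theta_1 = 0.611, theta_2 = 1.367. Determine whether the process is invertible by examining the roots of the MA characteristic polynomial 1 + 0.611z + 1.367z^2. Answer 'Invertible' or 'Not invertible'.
\text{Not invertible}

The MA(q) characteristic polynomial is P(z) = 1 + 0.611z + 1.367z^2.
Invertibility requires all roots to lie outside the unit circle, i.e. |z| > 1 for every root.
Set 1 + (0.611) z + (1.367) z^2 = 0, i.e. a z^2 + b z + c = 0 with a = 1.367, b = 0.611, c = 1.
Discriminant D = b^2 - 4ac = (0.611)^2 - 4*(1.367)*1 = 0.373321 - (5.468) = -5.094679.
D < 0, so the roots are the complex-conjugate pair z = (-b +/- i sqrt(-D)) / (2a) = -0.2235 +/- 0.8256i.
For a conjugate pair |z|^2 = z * conj(z) = (product of roots) = c/a = 1/(1.367) = 0.731529, so |z| = sqrt(0.731529) = 0.8553 for both roots.
Moduli of all roots: 0.8553, 0.8553.
All moduli strictly greater than 1? No.
Verdict: Not invertible.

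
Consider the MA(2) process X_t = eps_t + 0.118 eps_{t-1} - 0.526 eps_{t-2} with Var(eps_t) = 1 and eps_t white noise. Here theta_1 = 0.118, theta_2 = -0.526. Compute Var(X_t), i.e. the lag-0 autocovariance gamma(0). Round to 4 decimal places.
\gamma(0) = 1.2906

For an MA(q) process X_t = eps_t + sum_i theta_i eps_{t-i} with
Var(eps_t) = sigma^2, the variance is
  gamma(0) = sigma^2 * (1 + sum_i theta_i^2).
  sum_i theta_i^2 = (0.118)^2 + (-0.526)^2 = 0.013924 + 0.276676 = 0.2906.
  gamma(0) = 1 * (1 + 0.2906) = 1 * 1.2906 = 1.2906.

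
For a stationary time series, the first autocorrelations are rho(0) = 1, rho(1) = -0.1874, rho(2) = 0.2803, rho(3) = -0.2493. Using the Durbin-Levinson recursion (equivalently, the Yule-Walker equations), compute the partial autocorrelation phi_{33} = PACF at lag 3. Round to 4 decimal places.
\phi_{33} = -0.1800

The PACF at lag k is phi_{kk}, the last component of the solution
to the Yule-Walker system G_k phi = r_k where
  (G_k)_{ij} = rho(|i - j|), (r_k)_i = rho(i), i,j = 1..k.
Equivalently, Durbin-Levinson gives phi_{kk} iteratively:
  phi_{11} = rho(1)
  phi_{kk} = [rho(k) - sum_{j=1..k-1} phi_{k-1,j} rho(k-j)]
            / [1 - sum_{j=1..k-1} phi_{k-1,j} rho(j)],
  phi_{k,j} = phi_{k-1,j} - phi_{kk} phi_{k-1,k-j},  j = 1..k-1.
Step k = 1:
  phi_11 = rho(1) = -0.1874.
Step k = 2:
  phi_22 = [rho(2) - phi_11 rho(1)] / [1 - phi_11 rho(1)] = [0.2803 - (-0.1874)(-0.1874)] / [1 - (-0.1874)(-0.1874)]
         = 0.24518124 / 0.96488124 = 0.254105.
  Update: phi_21 = phi_11 - phi_22 phi_11 = -0.1874 - (0.254105)(-0.1874) = -0.139781.
Step k = 3:
  phi_33 = [rho(3) - phi_21 rho(2) - phi_22 rho(1)] / [1 - phi_21 rho(1) - phi_22 rho(2)]
    numerator   = -0.2493 - (-0.139781)(0.2803) - (0.254105)(-0.1874) = -0.16250017
    denominator = 1 - (-0.139781)(-0.1874) - (0.254105)(0.2803) = 0.90257944
  phi_33 = -0.16250017 / 0.90257944 = -0.18.
Therefore phi_{33} = -0.1800.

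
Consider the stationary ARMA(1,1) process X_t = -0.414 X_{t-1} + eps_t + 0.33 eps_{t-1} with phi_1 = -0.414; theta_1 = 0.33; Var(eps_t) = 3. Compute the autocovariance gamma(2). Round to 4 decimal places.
\gamma(2) = 0.1087

Multiply the model equation by X_{t-k} and take expectations. With theta_0 = psi_0 = 1 and psi_j the MA(infinity) weights, this gives
  gamma(k) - sum_i phi_i gamma(k-i) = c_k,
  c_k = sigma^2 * sum_{j=k..q} theta_j psi_{j-k}   (c_k = 0 for k > q),
using gamma(-m) = gamma(m).
psi-weights needed (psi_j = theta_j + sum_i phi_i psi_{j-i}):
  psi_1 = theta_1 + phi_1 = 0.33 + (-0.414) = -0.084
Right-hand sides:
  c_0 = sigma^2 (1 + theta_1 psi_1) = 3 * (1 + (0.33)(-0.084)) = 3 * 0.97228 = 2.91684
  c_1 = sigma^2 theta_1 = 3 * (0.33) = 0.99
  c_2 = 0
Equations for k = 0 and k = 1 (AR order 1):
  gamma(0) = phi_1 gamma(1) + c_0
  gamma(1) = phi_1 gamma(0) + c_1
Substituting the second into the first: gamma(0) (1 - phi_1^2) = c_0 + phi_1 c_1, so
  gamma(0) = (c_0 + phi_1 c_1) / (1 - phi_1^2) = (2.91684 + (-0.414)(0.99)) / (1 - (-0.414)^2) = 2.50698 / 0.828604 = 3.025547.
  gamma(1) = phi_1 gamma(0) + c_1 = (-0.414)(3.025547) + (0.99) = -0.262576.
For k = 2 (> q): gamma(2) = phi_1 gamma(1) = (-0.414)(-0.262576) = 0.108707.
Therefore gamma(2) = 0.1087 (to 4 decimal places).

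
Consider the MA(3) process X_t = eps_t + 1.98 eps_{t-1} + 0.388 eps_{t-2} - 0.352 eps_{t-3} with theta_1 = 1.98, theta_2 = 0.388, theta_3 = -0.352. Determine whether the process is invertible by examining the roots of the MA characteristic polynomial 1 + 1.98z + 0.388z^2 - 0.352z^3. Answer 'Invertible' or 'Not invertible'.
\text{Not invertible}

The MA(q) characteristic polynomial is P(z) = 1 + 1.98z + 0.388z^2 - 0.352z^3.
Invertibility requires all roots to lie outside the unit circle, i.e. |z| > 1 for every root.
Degree 3: look for a simple real root z0 first, then factor out (1 - z/z0) and solve the remaining quadratic.
Testing z0 = -0.625: P(-0.625) = 1 + (1.98)(-0.625) + (0.388)(-0.625)^2 + (-0.352)(-0.625)^3
  = 1 + (-1.2375) + (0.151563) + (0.085938) = 0.  So z_0 = -0.625 is a root, |z_0| = 0.625.
Divide out the factor (1 + 1.6 z) = (1 - z/z0) (since 1/z0 = -1.6):
  P(z) = (1 + 1.6 z)(1 + (0.38) z + (-0.22) z^2)
  [check: z-coef 0.38 - (-1.6) = 1.98; z^2-coef -0.22 - (-1.6)(0.38) = 0.388; z^3-coef -(-1.6)(-0.22) = -0.352.]
Remaining roots from the quadratic factor 1 + (0.38) z + (-0.22) z^2:
  Set 1 + (0.38) z + (-0.22) z^2 = 0, i.e. a z^2 + b z + c = 0 with a = -0.22, b = 0.38, c = 1.
  Discriminant D = b^2 - 4ac = (0.38)^2 - 4*(-0.22)*1 = 0.1444 - (-0.88) = 1.0244.
  D >= 0, so the roots are real: z = (-b +/- sqrt(D)) / (2a) = (-0.38 +/- 1.012126) / (-0.44).
    z_1 = (-0.38 + 1.012126) / (-0.44) = -1.4367,   |z_1| = 1.4367.
    z_2 = (-0.38 - 1.012126) / (-0.44) = 3.1639,   |z_2| = 3.1639.
Moduli of all roots: 0.6250, 1.4367, 3.1639.
All moduli strictly greater than 1? No.
Verdict: Not invertible.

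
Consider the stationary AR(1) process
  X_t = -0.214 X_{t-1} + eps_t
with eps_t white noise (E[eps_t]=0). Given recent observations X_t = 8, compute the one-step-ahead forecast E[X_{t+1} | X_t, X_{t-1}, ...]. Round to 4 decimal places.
E[X_{t+1} \mid \mathcal F_t] = -1.7120

For an AR(p) model X_t = c + sum_i phi_i X_{t-i} + eps_t, the
one-step-ahead conditional mean is
  E[X_{t+1} | X_t, ...] = c + sum_i phi_i X_{t+1-i}.
Substitute known values:
  E[X_{t+1} | ...] = (-0.214) * (8)
                   = -1.7120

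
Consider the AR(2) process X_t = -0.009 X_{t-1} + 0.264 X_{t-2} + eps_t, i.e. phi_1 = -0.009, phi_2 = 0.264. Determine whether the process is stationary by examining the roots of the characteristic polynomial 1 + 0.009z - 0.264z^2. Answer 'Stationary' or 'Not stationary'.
\text{Stationary}

The AR(p) characteristic polynomial is P(z) = 1 + 0.009z - 0.264z^2.
Stationarity requires all roots to lie outside the unit circle, i.e. |z| > 1 for every root.
Set 1 + (0.009) z + (-0.264) z^2 = 0, i.e. a z^2 + b z + c = 0 with a = -0.264, b = 0.009, c = 1.
Discriminant D = b^2 - 4ac = (0.009)^2 - 4*(-0.264)*1 = 0.000081 - (-1.056) = 1.056081.
D >= 0, so the roots are real: z = (-b +/- sqrt(D)) / (2a) = (-0.009 +/- 1.027658) / (-0.528).
  z_1 = (-0.009 + 1.027658) / (-0.528) = -1.9293,   |z_1| = 1.9293.
  z_2 = (-0.009 - 1.027658) / (-0.528) = 1.9634,   |z_2| = 1.9634.
Moduli of all roots: 1.9293, 1.9634.
All moduli strictly greater than 1? Yes.
Verdict: Stationary.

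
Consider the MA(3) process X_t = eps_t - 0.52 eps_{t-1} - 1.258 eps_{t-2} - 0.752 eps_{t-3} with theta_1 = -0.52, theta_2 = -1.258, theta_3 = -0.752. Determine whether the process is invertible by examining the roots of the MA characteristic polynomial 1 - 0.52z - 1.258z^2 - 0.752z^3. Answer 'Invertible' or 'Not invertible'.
\text{Not invertible}

The MA(q) characteristic polynomial is P(z) = 1 - 0.52z - 1.258z^2 - 0.752z^3.
Invertibility requires all roots to lie outside the unit circle, i.e. |z| > 1 for every root.
Degree 3: look for a simple real root z0 first, then factor out (1 - z/z0) and solve the remaining quadratic.
Testing z0 = 0.625: P(0.625) = 1 + (-0.52)(0.625) + (-1.258)(0.625)^2 + (-0.752)(0.625)^3
  = 1 + (-0.325) + (-0.491406) + (-0.183594) = 0.  So z_0 = 0.625 is a root, |z_0| = 0.625.
Divide out the factor (1 - 1.6 z) = (1 - z/z0) (since 1/z0 = 1.6):
  P(z) = (1 - 1.6 z)(1 + (1.08) z + (0.47) z^2)
  [check: z-coef 1.08 - (1.6) = -0.52; z^2-coef 0.47 - (1.6)(1.08) = -1.258; z^3-coef -(1.6)(0.47) = -0.752.]
Remaining roots from the quadratic factor 1 + (1.08) z + (0.47) z^2:
  Set 1 + (1.08) z + (0.47) z^2 = 0, i.e. a z^2 + b z + c = 0 with a = 0.47, b = 1.08, c = 1.
  Discriminant D = b^2 - 4ac = (1.08)^2 - 4*(0.47)*1 = 1.1664 - (1.88) = -0.7136.
  D < 0, so the roots are the complex-conjugate pair z = (-b +/- i sqrt(-D)) / (2a) = -1.1489 +/- 0.8987i.
  For a conjugate pair |z|^2 = z * conj(z) = (product of roots) = c/a = 1/(0.47) = 2.12766, so |z| = sqrt(2.12766) = 1.4586 for both roots.
Moduli of all roots: 0.6250, 1.4586, 1.4586.
All moduli strictly greater than 1? No.
Verdict: Not invertible.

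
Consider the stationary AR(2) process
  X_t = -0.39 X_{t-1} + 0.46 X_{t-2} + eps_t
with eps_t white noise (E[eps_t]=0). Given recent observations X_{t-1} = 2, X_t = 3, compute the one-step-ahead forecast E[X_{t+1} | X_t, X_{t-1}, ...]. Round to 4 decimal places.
E[X_{t+1} \mid \mathcal F_t] = -0.2500

For an AR(p) model X_t = c + sum_i phi_i X_{t-i} + eps_t, the
one-step-ahead conditional mean is
  E[X_{t+1} | X_t, ...] = c + sum_i phi_i X_{t+1-i}.
Substitute known values:
  E[X_{t+1} | ...] = (-0.39) * (3) + (0.46) * (2)
                   = -0.2500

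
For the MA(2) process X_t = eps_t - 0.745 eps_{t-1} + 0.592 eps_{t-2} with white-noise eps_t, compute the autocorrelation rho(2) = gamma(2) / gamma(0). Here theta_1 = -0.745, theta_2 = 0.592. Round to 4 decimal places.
\rho(2) = 0.3107

For an MA(q) process with theta_0 = 1, the autocovariance is
  gamma(k) = sigma^2 * sum_{i=0..q-k} theta_i * theta_{i+k},
and rho(k) = gamma(k) / gamma(0). Sigma^2 cancels.
  numerator   = (1)*(0.592) = 0.592.
  denominator = (1)^2 + (-0.745)^2 + (0.592)^2 = 1.905489.
  rho(2) = 0.592 / 1.905489 = 0.3107.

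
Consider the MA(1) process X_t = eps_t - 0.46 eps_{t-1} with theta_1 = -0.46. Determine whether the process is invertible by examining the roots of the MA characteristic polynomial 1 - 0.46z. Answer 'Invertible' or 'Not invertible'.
\text{Invertible}

The MA(q) characteristic polynomial is P(z) = 1 - 0.46z.
Invertibility requires all roots to lie outside the unit circle, i.e. |z| > 1 for every root.
This is linear in z: 1 + (-0.46) z = 0  =>  z = -1/(-0.46) = 2.173913,  |z| = 2.173913.
Moduli of all roots: 2.1739.
All moduli strictly greater than 1? Yes.
Verdict: Invertible.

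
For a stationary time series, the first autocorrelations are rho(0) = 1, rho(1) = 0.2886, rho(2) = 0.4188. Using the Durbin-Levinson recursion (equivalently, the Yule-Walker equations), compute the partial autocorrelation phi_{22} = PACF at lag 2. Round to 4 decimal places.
\phi_{22} = 0.3660

The PACF at lag k is phi_{kk}, the last component of the solution
to the Yule-Walker system G_k phi = r_k where
  (G_k)_{ij} = rho(|i - j|), (r_k)_i = rho(i), i,j = 1..k.
Equivalently, Durbin-Levinson gives phi_{kk} iteratively:
  phi_{11} = rho(1)
  phi_{kk} = [rho(k) - sum_{j=1..k-1} phi_{k-1,j} rho(k-j)]
            / [1 - sum_{j=1..k-1} phi_{k-1,j} rho(j)],
  phi_{k,j} = phi_{k-1,j} - phi_{kk} phi_{k-1,k-j},  j = 1..k-1.
Step k = 1:
  phi_11 = rho(1) = 0.2886.
Step k = 2:
  phi_22 = [rho(2) - phi_11 rho(1)] / [1 - phi_11 rho(1)] = [0.4188 - (0.2886)(0.2886)] / [1 - (0.2886)(0.2886)]
         = 0.33551004 / 0.91671004 = 0.366.
Therefore phi_{22} = 0.3660.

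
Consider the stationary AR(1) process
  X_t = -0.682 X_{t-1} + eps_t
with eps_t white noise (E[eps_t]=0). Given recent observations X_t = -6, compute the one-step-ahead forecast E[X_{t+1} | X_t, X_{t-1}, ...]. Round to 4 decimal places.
E[X_{t+1} \mid \mathcal F_t] = 4.0920

For an AR(p) model X_t = c + sum_i phi_i X_{t-i} + eps_t, the
one-step-ahead conditional mean is
  E[X_{t+1} | X_t, ...] = c + sum_i phi_i X_{t+1-i}.
Substitute known values:
  E[X_{t+1} | ...] = (-0.682) * (-6)
                   = 4.0920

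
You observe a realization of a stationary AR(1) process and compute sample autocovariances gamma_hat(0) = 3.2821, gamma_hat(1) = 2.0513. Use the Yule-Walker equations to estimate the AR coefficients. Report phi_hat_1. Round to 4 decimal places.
\hat\phi_{1} = 0.6250

The Yule-Walker equations for an AR(p) process read, in matrix form,
  Gamma_p phi = r_p,   with   (Gamma_p)_{ij} = gamma(|i - j|),
                       (r_p)_i = gamma(i),   i,j = 1..p.
Substitute the sample gammas (Toeplitz matrix and right-hand side of size 1):
  Gamma_p = [[3.2821]]
  r_p     = [2.0513]
With p = 1 this is the single equation gamma(0) phi_1 = gamma(1):
  phi_hat_1 = gamma(1) / gamma(0) = 2.0513 / 3.2821 = 0.6250.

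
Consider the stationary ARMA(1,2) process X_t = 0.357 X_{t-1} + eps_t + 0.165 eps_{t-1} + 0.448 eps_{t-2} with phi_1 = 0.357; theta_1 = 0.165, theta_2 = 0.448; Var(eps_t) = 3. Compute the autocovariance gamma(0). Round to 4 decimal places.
\gamma(0) = 5.2010

Multiply the model equation by X_{t-k} and take expectations. With theta_0 = psi_0 = 1 and psi_j the MA(infinity) weights, this gives
  gamma(k) - sum_i phi_i gamma(k-i) = c_k,
  c_k = sigma^2 * sum_{j=k..q} theta_j psi_{j-k}   (c_k = 0 for k > q),
using gamma(-m) = gamma(m).
psi-weights needed (psi_j = theta_j + sum_i phi_i psi_{j-i}):
  psi_1 = theta_1 + phi_1 = 0.165 + (0.357) = 0.522
  psi_2 = theta_2 + phi_1 psi_1 = 0.448 + (0.357)(0.522) = 0.634354
Right-hand sides:
  c_0 = sigma^2 (1 + theta_1 psi_1 + theta_2 psi_2) = 3 * (1 + (0.165)(0.522) + (0.448)(0.634354)) = 3 * 1.370321 = 4.110962
  c_1 = sigma^2 (theta_1 + theta_2 psi_1) = 3 * (0.165 + (0.448)(0.522)) = 1.196568
  c_2 = sigma^2 theta_2 = 3 * (0.448) = 1.344
Equations for k = 0 and k = 1 (AR order 1):
  gamma(0) = phi_1 gamma(1) + c_0
  gamma(1) = phi_1 gamma(0) + c_1
Substituting the second into the first: gamma(0) (1 - phi_1^2) = c_0 + phi_1 c_1, so
  gamma(0) = (c_0 + phi_1 c_1) / (1 - phi_1^2) = (4.110962 + (0.357)(1.196568)) / (1 - (0.357)^2) = 4.538137 / 0.872551 = 5.200999.
Therefore gamma(0) = 5.2010 (to 4 decimal places).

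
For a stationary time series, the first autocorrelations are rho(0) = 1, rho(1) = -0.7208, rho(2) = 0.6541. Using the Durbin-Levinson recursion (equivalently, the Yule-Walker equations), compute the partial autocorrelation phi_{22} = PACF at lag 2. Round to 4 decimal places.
\phi_{22} = 0.2800

The PACF at lag k is phi_{kk}, the last component of the solution
to the Yule-Walker system G_k phi = r_k where
  (G_k)_{ij} = rho(|i - j|), (r_k)_i = rho(i), i,j = 1..k.
Equivalently, Durbin-Levinson gives phi_{kk} iteratively:
  phi_{11} = rho(1)
  phi_{kk} = [rho(k) - sum_{j=1..k-1} phi_{k-1,j} rho(k-j)]
            / [1 - sum_{j=1..k-1} phi_{k-1,j} rho(j)],
  phi_{k,j} = phi_{k-1,j} - phi_{kk} phi_{k-1,k-j},  j = 1..k-1.
Step k = 1:
  phi_11 = rho(1) = -0.7208.
Step k = 2:
  phi_22 = [rho(2) - phi_11 rho(1)] / [1 - phi_11 rho(1)] = [0.6541 - (-0.7208)(-0.7208)] / [1 - (-0.7208)(-0.7208)]
         = 0.13454736 / 0.48044736 = 0.28.
Therefore phi_{22} = 0.2800.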